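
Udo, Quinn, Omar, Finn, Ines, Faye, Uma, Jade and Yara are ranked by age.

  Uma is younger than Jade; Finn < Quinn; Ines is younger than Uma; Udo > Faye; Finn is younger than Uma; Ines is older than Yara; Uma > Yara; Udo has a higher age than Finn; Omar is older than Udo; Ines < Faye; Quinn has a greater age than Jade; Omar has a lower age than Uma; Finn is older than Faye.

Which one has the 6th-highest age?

Chaining the given pairs: Yara < Ines < Faye < Finn < Udo < Omar < Uma < Jade < Quinn.
The 6th largest is Finn.

Finn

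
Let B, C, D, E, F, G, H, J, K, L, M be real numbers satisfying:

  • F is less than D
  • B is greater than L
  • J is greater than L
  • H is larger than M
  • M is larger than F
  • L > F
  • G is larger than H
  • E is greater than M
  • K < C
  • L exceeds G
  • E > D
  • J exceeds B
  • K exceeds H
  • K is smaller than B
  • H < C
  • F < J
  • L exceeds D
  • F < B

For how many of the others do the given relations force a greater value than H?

Directly above H: K, G, C.
One step further: L, B (5 so far).
One step further: J (6 so far).
No other element is forced above H by the given relations, so the count is 6.

6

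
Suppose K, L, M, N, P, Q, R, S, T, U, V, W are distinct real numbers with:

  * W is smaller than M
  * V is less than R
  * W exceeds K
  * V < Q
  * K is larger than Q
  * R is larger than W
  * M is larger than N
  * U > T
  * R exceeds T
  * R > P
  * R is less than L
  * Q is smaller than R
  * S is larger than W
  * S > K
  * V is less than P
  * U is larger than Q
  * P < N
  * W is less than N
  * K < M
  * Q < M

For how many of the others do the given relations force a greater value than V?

From V the given relations immediately reach P, Q, R.
From those, K, U, N, L, M — 8 in total.
From those, W, S — 10 in total.
No other element is forced above V by the given relations, so the count is 10.

10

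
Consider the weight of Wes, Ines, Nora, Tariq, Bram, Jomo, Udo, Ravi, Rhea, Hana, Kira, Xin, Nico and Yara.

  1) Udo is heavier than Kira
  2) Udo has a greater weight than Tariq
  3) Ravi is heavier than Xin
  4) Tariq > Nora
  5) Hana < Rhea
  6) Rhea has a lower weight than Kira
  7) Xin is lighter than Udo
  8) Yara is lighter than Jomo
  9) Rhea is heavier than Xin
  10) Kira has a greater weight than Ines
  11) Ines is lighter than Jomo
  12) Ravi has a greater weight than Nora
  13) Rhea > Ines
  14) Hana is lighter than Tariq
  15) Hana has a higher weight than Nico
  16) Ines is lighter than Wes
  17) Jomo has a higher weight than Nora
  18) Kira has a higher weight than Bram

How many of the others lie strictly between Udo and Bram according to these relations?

The relations place Bram below Udo. An element lies strictly between them when it is forced above Bram and also forced below Udo.
Above Bram: {Kira}. Below Udo: {Ines, Nico, Hana, Nora, Xin, Rhea, Tariq, Kira}.
Intersection: {Kira} — 1.

1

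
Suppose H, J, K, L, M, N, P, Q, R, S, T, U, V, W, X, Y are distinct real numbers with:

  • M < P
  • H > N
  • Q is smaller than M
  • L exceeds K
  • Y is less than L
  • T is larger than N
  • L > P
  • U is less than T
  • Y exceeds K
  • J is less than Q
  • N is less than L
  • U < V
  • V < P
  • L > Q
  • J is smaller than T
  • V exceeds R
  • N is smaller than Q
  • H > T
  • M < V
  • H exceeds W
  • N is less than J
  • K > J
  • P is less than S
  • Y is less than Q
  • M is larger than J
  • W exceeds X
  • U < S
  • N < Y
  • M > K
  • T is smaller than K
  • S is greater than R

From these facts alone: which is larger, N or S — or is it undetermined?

N < J and J < T give N < T.
With T < K: N < J < T < K.
Then K < Y extends the chain to Y.
With Y < Q: N < J < T < K < Y < Q.
With Q < M: N < J < T < K < Y < Q < M.
With M < V: N < J < T < K < Y < Q < M < V.
Then V < P extends the chain to P.
Then P < S extends the chain to S.
So S is larger.

S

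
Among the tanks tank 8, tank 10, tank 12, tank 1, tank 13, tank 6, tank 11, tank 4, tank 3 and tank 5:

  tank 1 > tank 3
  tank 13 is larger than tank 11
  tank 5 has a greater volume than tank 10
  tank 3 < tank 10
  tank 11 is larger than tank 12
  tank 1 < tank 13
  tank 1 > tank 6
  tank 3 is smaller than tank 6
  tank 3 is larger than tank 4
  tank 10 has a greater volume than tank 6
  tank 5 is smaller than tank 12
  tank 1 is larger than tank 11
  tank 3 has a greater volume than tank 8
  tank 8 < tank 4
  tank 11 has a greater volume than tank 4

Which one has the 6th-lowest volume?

tank 5

Chaining the given pairs: tank 8 < tank 4 < tank 3 < tank 6 < tank 10 < tank 5 < tank 12 < tank 11 < tank 1 < tank 13.
Counting 6 from the smallest end gives tank 5.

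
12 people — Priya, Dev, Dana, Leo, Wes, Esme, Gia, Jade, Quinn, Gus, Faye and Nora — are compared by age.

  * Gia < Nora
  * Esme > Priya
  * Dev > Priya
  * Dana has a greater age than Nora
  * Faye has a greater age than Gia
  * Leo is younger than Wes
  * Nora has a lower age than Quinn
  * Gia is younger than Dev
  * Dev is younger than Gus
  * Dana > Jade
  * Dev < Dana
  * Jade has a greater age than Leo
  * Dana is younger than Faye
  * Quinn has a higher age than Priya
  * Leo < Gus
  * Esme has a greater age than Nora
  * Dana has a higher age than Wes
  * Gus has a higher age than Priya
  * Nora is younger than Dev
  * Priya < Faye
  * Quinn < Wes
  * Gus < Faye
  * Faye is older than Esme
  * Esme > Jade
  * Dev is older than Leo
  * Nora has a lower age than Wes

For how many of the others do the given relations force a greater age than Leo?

7

The elements the relations force above Leo are Jade, Dev, Esme, Wes, Gus, Dana, Faye — no chain reaches any other.
That is 7.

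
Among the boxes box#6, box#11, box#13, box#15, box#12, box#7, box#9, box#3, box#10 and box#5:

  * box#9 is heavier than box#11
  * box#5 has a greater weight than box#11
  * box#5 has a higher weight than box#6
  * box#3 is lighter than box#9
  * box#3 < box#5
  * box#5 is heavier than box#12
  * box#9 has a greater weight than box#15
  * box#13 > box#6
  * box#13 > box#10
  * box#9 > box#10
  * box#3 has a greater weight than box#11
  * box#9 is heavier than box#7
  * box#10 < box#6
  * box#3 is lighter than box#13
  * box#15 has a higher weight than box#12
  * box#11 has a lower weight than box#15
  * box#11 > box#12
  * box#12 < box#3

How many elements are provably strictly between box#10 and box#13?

The relations place box#10 below box#13. An element lies strictly between them when it is forced above box#10 and also forced below box#13.
Above box#10: {box#9, box#6, box#5}. Below box#13: {box#12, box#11, box#3, box#6}.
Intersection: {box#6} — 1.

1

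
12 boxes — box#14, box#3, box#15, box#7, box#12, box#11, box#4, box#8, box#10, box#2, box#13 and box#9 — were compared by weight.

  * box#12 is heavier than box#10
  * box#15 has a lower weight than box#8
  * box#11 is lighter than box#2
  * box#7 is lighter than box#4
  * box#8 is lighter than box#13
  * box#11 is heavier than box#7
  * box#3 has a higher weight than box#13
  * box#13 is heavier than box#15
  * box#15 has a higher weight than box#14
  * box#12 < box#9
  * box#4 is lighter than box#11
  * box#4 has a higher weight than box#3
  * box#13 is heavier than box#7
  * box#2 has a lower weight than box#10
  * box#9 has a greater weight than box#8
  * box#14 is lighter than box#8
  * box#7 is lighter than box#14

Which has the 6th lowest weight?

box#3

Piecing the relations together gives one ordering: box#7 < box#14 < box#15 < box#8 < box#13 < box#3 < box#4 < box#11 < box#2 < box#10 < box#12 < box#9.
The 6th smallest is box#3.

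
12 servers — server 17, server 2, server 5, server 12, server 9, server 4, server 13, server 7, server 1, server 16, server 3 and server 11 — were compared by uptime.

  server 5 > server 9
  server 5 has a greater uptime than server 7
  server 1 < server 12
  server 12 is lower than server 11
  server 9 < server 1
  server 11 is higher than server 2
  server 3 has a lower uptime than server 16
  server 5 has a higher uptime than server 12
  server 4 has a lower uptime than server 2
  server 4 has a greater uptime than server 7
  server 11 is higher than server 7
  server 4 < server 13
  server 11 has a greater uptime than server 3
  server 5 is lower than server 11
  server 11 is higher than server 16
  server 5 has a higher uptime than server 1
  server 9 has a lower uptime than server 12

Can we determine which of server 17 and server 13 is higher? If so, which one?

Following every chain through server 17: nothing is chained to server 17.
server 13 is not reached, and no chain runs the other way from server 13 to server 17.
So the given relations leave the order of server 17 and server 13 undetermined.

undetermined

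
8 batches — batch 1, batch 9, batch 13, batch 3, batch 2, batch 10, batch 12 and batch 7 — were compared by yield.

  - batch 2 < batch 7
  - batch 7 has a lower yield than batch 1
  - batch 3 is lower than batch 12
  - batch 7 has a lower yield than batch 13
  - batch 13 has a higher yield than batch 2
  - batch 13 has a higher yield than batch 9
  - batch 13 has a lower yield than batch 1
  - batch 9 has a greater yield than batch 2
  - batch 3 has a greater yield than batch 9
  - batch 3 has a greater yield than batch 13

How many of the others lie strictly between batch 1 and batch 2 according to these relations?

Chaining upward from batch 2 reaches: batch 9, batch 7, batch 13, batch 3, batch 12.
Chaining downward from batch 1 reaches: batch 9, batch 7, batch 13.
Strictly between batch 2 and batch 1 are those in both lists: batch 9, batch 7, batch 13 — 3 elements.

3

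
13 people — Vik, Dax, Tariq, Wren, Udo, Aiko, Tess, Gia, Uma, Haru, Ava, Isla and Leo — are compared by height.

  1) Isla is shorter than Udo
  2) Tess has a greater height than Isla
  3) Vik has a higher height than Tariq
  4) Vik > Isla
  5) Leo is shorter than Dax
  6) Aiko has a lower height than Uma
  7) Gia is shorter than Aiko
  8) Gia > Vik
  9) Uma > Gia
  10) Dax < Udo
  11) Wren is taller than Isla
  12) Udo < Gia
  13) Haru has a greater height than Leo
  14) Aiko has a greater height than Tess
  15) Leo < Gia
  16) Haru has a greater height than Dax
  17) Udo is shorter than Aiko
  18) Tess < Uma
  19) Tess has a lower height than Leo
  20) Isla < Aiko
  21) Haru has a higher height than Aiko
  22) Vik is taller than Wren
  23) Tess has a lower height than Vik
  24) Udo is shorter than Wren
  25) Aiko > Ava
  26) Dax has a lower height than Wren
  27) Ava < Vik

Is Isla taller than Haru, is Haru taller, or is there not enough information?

Haru

Following the relations from Isla: Isla < Tess < Leo < Dax < Udo < Wren < Vik < Gia < Aiko < Haru.
So Haru is taller.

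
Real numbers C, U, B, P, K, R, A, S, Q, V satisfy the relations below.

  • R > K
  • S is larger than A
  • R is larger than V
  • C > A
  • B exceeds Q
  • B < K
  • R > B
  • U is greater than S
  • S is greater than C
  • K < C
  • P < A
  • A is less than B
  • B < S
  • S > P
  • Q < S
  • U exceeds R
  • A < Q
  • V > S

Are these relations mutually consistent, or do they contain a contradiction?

The single ordering P < A < Q < B < K < C < S < V < R < U satisfies every listed relation, so no contradiction arises.

consistent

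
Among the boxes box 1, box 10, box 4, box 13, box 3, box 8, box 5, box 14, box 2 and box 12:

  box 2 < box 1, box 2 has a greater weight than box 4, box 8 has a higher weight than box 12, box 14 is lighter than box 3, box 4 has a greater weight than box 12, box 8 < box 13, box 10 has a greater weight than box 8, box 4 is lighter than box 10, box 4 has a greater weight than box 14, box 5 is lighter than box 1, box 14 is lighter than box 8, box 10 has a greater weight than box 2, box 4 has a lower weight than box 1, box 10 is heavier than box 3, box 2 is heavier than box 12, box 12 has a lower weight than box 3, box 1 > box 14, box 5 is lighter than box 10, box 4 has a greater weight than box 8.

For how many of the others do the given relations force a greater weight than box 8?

From box 8 the given relations immediately reach box 13, box 4, box 10.
From those, box 2, box 1 — 5 in total.
No other element is forced above box 8 by the given relations, so the count is 5.

5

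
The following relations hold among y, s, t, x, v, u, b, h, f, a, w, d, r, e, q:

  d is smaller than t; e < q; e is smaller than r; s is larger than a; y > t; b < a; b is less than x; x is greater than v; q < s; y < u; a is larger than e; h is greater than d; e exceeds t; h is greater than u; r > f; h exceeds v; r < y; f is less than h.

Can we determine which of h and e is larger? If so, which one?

Link the given pairs in sequence: e < r; r < y; y < u; u < h.
Together: e < r < y < u < h.
So h is larger.

h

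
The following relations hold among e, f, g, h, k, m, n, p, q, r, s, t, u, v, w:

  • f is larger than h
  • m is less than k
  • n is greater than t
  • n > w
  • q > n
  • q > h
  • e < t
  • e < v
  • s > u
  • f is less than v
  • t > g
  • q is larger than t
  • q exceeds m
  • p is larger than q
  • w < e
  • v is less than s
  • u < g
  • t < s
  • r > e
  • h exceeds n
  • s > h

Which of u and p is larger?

The relevant relations are u < g; g < t; t < n; n < h; h < q; q < p.
Chaining these gives u < g < t < n < h < q < p.
So u < p; p is the larger of the two.

p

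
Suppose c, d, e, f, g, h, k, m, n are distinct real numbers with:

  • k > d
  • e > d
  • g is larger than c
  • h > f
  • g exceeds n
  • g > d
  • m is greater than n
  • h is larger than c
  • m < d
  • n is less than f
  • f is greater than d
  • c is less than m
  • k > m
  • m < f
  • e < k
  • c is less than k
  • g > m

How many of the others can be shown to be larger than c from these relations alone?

7

From c the given relations immediately reach m, g, k, h.
From those, d, f — 6 in total.
From those, e — 7 in total.
Nothing else is reachable above c; 7 in all.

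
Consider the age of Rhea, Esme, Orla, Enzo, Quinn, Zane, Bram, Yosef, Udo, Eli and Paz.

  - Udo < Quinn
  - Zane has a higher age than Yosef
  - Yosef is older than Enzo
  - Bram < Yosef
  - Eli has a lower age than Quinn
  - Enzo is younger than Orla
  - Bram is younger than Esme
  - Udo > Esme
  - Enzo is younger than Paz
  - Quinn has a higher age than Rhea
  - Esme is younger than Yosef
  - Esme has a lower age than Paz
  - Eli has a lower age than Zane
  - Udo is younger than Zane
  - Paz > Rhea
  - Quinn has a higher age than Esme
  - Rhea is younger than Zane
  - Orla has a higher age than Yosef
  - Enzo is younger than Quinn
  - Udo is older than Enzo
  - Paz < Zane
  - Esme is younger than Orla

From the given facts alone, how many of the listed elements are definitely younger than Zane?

Directly below Zane: Eli, Rhea, Yosef, Udo, Paz.
One step further: Bram, Enzo, Esme (8 so far).
No other element is forced below Zane by the given relations, so the count is 8.

8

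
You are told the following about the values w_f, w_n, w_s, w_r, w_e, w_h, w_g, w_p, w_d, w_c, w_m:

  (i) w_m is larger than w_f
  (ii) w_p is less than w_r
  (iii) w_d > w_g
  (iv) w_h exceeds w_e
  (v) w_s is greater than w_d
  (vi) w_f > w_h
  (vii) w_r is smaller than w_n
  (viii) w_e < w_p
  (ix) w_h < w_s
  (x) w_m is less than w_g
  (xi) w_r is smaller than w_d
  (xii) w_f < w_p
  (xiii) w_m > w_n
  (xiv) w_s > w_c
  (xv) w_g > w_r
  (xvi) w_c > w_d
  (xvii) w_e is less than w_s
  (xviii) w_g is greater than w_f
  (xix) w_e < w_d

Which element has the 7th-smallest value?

w_m

Chaining the given pairs: w_e < w_h < w_f < w_p < w_r < w_n < w_m < w_g < w_d < w_c < w_s.
The 7th smallest is w_m.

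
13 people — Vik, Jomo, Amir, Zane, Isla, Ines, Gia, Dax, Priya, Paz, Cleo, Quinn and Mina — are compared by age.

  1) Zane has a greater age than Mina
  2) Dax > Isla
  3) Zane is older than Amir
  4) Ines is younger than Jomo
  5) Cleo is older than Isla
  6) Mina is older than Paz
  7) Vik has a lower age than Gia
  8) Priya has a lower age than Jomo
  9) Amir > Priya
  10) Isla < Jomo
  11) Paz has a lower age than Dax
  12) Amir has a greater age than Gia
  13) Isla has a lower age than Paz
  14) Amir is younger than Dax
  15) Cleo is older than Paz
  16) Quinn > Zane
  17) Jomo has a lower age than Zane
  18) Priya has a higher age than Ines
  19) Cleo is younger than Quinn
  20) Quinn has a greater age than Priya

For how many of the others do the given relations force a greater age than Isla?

From Isla the given relations immediately reach Paz, Cleo, Jomo, Dax.
From those, Mina, Zane, Quinn — 7 in total.
Nothing else is reachable above Isla; 7 in all.

7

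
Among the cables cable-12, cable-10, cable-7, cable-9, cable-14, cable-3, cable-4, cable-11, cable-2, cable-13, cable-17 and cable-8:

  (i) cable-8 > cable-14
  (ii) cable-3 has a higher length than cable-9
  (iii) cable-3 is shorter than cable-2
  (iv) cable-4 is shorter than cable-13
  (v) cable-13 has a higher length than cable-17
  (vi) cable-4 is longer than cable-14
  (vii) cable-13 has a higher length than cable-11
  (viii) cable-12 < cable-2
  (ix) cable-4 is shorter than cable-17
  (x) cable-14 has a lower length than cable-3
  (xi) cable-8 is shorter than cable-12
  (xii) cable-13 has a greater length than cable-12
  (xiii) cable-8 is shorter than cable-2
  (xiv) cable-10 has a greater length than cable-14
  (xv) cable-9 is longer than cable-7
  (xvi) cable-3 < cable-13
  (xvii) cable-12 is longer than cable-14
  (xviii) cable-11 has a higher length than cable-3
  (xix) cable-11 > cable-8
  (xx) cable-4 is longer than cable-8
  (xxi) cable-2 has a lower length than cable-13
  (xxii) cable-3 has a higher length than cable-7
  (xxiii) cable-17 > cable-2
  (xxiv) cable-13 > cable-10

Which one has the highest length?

cable-14 is not greatest since cable-14 < cable-8; cable-7 is not greatest since cable-7 < cable-9; cable-8 is not greatest since cable-8 < cable-4; cable-9 is not greatest since cable-9 < cable-3; cable-12 is not greatest since cable-12 < cable-13; cable-4 is not greatest since cable-4 < cable-17; cable-3 is not greatest since cable-3 < cable-13; cable-2 is not greatest since cable-2 < cable-17; cable-10 is not greatest since cable-10 < cable-13; cable-11 is not greatest since cable-11 < cable-13; cable-17 is not greatest since cable-17 < cable-13.
Only cable-13 has nothing above it, so cable-13 is the highest length.

cable-13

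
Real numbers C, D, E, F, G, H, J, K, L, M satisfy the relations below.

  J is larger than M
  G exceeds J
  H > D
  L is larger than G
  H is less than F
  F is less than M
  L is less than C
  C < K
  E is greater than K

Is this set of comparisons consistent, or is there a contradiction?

consistent

Every relation is compatible with D < H < F < M < J < G < L < C < K < E; the set is consistent.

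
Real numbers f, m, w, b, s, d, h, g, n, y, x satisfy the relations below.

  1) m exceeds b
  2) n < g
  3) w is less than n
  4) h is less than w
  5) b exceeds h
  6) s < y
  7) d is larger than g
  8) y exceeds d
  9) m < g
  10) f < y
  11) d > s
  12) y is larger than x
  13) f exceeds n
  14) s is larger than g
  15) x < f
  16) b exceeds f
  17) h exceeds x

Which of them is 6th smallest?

Chaining the given pairs: x < h < w < n < f < b < m < g < s < d < y.
The 6th smallest is b.

b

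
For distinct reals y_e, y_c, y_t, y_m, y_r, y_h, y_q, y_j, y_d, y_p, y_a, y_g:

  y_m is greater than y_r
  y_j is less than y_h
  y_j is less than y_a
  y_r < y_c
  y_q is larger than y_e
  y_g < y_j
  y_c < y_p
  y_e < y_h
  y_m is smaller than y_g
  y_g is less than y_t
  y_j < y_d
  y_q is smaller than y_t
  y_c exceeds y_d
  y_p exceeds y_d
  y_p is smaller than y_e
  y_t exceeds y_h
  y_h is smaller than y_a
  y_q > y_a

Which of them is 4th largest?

Chaining the given pairs: y_r < y_m < y_g < y_j < y_d < y_c < y_p < y_e < y_h < y_a < y_q < y_t.
Counting 4 from the largest end gives y_h.

y_h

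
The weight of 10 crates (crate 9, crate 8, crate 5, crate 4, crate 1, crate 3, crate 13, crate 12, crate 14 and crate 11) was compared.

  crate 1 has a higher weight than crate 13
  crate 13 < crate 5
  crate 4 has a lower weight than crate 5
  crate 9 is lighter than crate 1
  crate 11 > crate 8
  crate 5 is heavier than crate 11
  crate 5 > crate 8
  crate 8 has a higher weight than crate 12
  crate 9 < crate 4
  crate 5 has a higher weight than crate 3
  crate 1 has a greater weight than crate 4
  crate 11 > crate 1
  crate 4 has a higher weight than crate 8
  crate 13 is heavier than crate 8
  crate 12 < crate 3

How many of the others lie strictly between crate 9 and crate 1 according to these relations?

1

The relations place crate 9 below crate 1. An element lies strictly between them when it is forced above crate 9 and also forced below crate 1.
Above crate 9: {crate 4, crate 11, crate 5}. Below crate 1: {crate 12, crate 8, crate 13, crate 4}.
Intersection: {crate 4} — 1.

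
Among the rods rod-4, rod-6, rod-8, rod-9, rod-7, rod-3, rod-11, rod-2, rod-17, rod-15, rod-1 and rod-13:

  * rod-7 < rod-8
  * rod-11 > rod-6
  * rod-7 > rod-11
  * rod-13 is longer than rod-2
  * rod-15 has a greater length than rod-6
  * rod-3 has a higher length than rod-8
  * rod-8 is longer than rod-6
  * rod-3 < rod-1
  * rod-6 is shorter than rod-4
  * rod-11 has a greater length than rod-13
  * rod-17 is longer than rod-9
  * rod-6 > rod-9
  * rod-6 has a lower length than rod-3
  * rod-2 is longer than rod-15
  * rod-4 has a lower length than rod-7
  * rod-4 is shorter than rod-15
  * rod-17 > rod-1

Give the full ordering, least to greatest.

Each adjacent pair is fixed by a given relation: rod-9 < rod-6; rod-6 < rod-4; rod-4 < rod-15; rod-15 < rod-2; rod-2 < rod-13; rod-13 < rod-11; rod-11 < rod-7; rod-7 < rod-8; rod-8 < rod-3; rod-3 < rod-1; rod-1 < rod-17. Chaining them end to end gives the full order.

rod-9 < rod-6 < rod-4 < rod-15 < rod-2 < rod-13 < rod-11 < rod-7 < rod-8 < rod-3 < rod-1 < rod-17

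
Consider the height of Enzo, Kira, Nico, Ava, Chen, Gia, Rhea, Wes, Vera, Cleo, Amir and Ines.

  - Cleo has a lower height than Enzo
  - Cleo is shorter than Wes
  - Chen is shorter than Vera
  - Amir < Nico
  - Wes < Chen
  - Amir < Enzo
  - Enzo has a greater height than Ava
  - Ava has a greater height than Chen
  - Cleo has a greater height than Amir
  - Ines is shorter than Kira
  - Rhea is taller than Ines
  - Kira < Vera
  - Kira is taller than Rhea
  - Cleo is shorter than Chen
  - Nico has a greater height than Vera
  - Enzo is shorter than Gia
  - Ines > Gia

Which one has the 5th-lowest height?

The consecutive relations fix a unique order: Amir < Cleo < Wes < Chen < Ava < Enzo < Gia < Ines < Rhea < Kira < Vera < Nico.
The 5th smallest is Ava.

Ava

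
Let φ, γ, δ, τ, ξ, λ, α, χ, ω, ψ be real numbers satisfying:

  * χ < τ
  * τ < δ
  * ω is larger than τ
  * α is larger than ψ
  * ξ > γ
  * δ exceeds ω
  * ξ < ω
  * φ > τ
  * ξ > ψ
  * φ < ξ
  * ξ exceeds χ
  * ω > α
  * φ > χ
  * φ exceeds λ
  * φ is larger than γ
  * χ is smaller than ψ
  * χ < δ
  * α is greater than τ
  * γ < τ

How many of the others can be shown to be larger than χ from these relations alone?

Directly above χ: ψ, τ, φ, ξ, δ.
One step further: α, ω (7 so far).
Nothing else is reachable above χ; 7 in all.

7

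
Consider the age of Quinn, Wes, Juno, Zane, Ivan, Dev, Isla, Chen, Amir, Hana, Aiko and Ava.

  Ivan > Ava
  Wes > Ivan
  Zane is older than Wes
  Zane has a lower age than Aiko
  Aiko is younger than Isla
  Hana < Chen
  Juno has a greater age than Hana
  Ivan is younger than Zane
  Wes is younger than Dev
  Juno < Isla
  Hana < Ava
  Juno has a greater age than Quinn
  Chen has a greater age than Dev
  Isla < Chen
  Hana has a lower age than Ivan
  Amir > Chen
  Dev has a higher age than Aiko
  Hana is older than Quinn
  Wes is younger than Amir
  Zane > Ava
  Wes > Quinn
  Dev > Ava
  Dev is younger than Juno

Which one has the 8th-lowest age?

Dev

Chaining the given pairs: Quinn < Hana < Ava < Ivan < Wes < Zane < Aiko < Dev < Juno < Isla < Chen < Amir.
The 8th smallest is Dev.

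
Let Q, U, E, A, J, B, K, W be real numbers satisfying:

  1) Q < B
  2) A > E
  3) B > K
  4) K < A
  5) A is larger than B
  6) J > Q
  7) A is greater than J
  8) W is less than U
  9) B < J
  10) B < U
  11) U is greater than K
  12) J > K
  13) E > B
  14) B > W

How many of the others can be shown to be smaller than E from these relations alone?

4

Directly below E: B.
One step further: K, W, Q (4 so far).
Nothing else is reachable below E; 4 in all.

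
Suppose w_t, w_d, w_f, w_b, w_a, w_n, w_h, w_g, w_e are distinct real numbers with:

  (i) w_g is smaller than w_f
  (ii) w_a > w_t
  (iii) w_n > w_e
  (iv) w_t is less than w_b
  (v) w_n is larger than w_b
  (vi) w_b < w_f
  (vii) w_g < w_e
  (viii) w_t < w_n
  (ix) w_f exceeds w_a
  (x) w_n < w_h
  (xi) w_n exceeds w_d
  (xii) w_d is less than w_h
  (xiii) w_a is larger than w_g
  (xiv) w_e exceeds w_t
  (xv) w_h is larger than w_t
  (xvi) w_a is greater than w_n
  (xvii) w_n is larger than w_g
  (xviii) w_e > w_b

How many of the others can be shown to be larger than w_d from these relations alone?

4

Directly above w_d: w_n, w_h.
One step further: w_a (3 so far).
One step further: w_f (4 so far).
Nothing else is reachable above w_d; 4 in all.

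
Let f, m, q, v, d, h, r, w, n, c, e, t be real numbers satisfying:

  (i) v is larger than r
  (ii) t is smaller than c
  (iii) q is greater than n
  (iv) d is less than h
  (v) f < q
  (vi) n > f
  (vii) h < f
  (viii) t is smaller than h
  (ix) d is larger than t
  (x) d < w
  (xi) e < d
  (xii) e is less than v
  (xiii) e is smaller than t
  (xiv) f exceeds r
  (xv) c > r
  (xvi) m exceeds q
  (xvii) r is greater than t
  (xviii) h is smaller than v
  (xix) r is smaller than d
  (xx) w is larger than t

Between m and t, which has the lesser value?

t < r and r < d give t < d.
Then d < h extends the chain to h.
Then h < f extends the chain to f.
With f < n: t < r < d < h < f < n.
Then n < q extends the chain to q.
Then q < m extends the chain to m.
So t < m; t is the smaller of the two.

t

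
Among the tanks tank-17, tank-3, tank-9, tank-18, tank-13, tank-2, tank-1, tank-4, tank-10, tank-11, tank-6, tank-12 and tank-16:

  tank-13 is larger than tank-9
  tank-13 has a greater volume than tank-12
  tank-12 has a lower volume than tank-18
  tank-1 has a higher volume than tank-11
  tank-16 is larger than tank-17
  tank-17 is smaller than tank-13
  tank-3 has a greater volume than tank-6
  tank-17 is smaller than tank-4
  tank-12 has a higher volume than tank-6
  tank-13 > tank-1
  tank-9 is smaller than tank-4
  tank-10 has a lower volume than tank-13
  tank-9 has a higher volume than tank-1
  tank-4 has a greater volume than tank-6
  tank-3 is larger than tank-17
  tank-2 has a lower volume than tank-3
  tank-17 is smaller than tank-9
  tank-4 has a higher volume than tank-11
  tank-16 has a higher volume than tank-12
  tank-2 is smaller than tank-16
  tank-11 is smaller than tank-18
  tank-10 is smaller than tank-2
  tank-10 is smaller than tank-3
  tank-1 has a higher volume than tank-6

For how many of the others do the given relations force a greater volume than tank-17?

5

Directly above tank-17: tank-9, tank-13, tank-4, tank-3, tank-16.
No other element is forced above tank-17 by the given relations, so the count is 5.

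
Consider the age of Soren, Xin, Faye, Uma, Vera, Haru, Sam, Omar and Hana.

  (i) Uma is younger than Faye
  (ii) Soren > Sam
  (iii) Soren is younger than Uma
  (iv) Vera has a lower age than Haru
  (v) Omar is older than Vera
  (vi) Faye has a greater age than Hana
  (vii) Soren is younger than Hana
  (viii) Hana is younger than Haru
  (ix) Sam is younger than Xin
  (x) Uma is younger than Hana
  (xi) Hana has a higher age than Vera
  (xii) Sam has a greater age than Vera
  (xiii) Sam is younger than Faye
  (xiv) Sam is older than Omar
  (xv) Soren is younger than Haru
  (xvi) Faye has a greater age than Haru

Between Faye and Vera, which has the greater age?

Faye

Vera < Omar and Omar < Sam give Vera < Sam.
With Sam < Soren: Vera < Omar < Sam < Soren.
With Soren < Uma: Vera < Omar < Sam < Soren < Uma.
With Uma < Hana: Vera < Omar < Sam < Soren < Uma < Hana.
Then Hana < Haru extends the chain to Haru.
Then Haru < Faye extends the chain to Faye.
So Vera < Faye; Faye is the older of the two.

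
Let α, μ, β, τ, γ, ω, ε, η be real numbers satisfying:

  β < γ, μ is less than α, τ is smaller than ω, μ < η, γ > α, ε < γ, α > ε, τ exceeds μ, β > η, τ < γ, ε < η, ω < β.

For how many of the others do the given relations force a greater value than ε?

4

From ε the given relations immediately reach α, η, γ.
From those, β — 4 in total.
No other element is forced above ε by the given relations, so the count is 4.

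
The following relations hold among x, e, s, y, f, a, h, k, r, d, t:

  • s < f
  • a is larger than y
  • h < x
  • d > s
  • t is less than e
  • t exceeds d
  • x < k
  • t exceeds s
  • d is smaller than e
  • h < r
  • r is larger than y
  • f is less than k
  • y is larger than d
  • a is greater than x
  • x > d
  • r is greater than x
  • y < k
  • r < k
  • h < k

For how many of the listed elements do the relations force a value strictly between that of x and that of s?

The relations place s below x. An element lies strictly between them when it is forced above s and also forced below x.
Above s: {d, t, y, e, r, f, k, a}. Below x: {d, h}.
Intersection: {d} — 1.

1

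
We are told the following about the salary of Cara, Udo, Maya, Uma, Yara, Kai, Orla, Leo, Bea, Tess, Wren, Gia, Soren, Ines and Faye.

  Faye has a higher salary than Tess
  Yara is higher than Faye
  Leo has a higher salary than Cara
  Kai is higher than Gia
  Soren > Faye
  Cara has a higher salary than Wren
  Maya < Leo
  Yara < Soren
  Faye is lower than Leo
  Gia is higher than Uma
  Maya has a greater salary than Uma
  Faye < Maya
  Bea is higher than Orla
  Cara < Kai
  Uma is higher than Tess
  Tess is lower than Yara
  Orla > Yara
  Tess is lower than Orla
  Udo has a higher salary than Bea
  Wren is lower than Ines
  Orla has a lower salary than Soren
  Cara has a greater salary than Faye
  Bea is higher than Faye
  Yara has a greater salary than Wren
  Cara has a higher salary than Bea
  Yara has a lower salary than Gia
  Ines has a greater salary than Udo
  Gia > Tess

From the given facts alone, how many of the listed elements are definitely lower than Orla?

From Orla the given relations immediately reach Tess, Yara.
From those, Wren, Faye — 4 in total.
Nothing else is reachable below Orla; 4 in all.

4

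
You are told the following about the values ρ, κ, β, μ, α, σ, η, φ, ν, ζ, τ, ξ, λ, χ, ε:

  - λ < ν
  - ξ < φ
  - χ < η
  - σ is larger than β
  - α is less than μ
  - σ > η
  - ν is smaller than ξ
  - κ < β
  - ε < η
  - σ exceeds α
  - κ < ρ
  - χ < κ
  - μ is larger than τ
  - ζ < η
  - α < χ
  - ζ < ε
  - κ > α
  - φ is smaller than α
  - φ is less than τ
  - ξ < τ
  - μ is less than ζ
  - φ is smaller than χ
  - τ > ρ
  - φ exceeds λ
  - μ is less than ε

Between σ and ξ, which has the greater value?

ξ < φ < α < χ < κ < ρ < τ < μ < ζ < ε < η < σ, by transitivity through φ, α, χ, κ, ρ, τ, μ, ζ, ε, η.
So ξ < σ; σ is the larger of the two.

σ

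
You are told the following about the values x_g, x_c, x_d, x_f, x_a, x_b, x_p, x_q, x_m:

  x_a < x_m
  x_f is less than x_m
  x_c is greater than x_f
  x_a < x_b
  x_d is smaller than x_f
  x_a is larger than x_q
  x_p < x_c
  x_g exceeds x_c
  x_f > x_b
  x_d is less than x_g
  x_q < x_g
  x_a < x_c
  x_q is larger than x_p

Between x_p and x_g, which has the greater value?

x_g

Chaining the given relations: x_p < x_q < x_a < x_b < x_f < x_c < x_g.
So x_p < x_g; x_g is the larger of the two.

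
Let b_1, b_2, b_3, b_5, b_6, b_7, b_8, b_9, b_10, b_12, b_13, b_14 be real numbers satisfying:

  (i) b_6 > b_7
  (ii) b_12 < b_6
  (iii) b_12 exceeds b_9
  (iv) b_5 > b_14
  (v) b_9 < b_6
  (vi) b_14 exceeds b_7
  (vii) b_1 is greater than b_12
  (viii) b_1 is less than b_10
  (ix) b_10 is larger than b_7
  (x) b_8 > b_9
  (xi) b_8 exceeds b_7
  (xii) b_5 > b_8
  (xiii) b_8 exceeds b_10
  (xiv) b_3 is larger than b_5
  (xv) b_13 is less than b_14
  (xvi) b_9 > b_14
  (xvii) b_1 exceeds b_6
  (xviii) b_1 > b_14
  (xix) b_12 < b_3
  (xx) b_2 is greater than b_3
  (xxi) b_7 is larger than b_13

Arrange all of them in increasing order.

The consecutive links are each given: b_13 < b_7; b_7 < b_14; b_14 < b_9; b_9 < b_12; b_12 < b_6; b_6 < b_1; b_1 < b_10; b_10 < b_8; b_8 < b_5; b_5 < b_3; b_3 < b_2.

b_13 < b_7 < b_14 < b_9 < b_12 < b_6 < b_1 < b_10 < b_8 < b_5 < b_3 < b_2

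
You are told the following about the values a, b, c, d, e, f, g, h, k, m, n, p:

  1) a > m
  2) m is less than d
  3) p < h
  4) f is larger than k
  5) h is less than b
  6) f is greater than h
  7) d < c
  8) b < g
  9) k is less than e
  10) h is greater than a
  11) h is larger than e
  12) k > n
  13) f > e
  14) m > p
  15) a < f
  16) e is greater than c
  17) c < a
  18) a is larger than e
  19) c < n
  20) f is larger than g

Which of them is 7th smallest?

e

Piecing the relations together gives one ordering: p < m < d < c < n < k < e < a < h < b < g < f.
The 7th smallest is e.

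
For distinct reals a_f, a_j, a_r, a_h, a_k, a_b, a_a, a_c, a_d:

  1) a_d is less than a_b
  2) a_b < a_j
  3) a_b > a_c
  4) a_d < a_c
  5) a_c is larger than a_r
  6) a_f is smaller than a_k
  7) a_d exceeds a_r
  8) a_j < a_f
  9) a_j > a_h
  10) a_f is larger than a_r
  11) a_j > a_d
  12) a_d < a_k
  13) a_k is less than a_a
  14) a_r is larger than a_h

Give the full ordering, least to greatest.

The consecutive links are each given: a_h < a_r; a_r < a_d; a_d < a_c; a_c < a_b; a_b < a_j; a_j < a_f; a_f < a_k; a_k < a_a.

a_h < a_r < a_d < a_c < a_b < a_j < a_f < a_k < a_a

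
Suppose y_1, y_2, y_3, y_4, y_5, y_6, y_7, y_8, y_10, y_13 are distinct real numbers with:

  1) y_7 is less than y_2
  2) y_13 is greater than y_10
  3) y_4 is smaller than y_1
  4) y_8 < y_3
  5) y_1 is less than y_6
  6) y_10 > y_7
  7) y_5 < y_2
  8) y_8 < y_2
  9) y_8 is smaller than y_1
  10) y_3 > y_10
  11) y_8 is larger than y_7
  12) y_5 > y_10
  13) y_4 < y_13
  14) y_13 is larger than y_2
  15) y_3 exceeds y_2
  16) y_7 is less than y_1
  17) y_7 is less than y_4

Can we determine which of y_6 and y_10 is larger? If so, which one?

Following every chain through y_10: above y_10 we get y_5, y_2, y_3, y_13; below y_10 we get y_7.
y_6 is not reached, and no chain runs the other way from y_6 to y_10.
So the given relations leave the order of y_10 and y_6 undetermined.

undetermined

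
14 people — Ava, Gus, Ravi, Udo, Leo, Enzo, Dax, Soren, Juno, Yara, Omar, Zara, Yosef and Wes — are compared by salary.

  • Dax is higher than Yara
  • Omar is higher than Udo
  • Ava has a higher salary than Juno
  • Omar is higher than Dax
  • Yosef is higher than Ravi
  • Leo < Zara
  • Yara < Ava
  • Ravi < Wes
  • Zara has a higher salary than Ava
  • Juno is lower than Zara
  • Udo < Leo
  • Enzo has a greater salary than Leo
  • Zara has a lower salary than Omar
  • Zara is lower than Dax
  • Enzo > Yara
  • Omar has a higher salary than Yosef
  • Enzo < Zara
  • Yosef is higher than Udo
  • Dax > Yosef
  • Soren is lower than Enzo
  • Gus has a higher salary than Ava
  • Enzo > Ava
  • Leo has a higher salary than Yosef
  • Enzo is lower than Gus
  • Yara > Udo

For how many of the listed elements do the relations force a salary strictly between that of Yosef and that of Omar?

4

The relations place Yosef below Omar. An element lies strictly between them when it is forced above Yosef and also forced below Omar.
Above Yosef: {Leo, Enzo, Zara, Dax, Gus}. Below Omar: {Soren, Udo, Yara, Juno, Ravi, Ava, Leo, Enzo, Zara, Dax}.
Intersection: {Leo, Enzo, Zara, Dax} — 4.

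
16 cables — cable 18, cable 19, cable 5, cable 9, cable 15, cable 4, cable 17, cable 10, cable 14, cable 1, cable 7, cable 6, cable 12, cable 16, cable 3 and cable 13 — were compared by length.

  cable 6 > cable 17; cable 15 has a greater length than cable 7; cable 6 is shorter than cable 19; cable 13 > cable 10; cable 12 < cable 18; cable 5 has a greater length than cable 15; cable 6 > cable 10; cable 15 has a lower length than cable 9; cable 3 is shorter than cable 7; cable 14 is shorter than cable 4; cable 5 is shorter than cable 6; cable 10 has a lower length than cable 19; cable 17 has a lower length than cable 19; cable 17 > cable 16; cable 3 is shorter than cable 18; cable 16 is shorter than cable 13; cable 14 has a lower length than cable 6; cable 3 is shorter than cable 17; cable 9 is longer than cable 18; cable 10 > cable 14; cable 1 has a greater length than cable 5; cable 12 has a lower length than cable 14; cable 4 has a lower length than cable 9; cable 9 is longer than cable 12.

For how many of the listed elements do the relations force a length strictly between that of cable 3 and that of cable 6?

4

Chaining upward from cable 3 reaches: cable 7, cable 18, cable 15, cable 17, cable 5, cable 1, cable 9, cable 19.
Chaining downward from cable 6 reaches: cable 16, cable 12, cable 7, cable 14, cable 15, cable 17, cable 5, cable 10.
Strictly between cable 3 and cable 6 are those in both lists: cable 7, cable 15, cable 17, cable 5 — 4 elements.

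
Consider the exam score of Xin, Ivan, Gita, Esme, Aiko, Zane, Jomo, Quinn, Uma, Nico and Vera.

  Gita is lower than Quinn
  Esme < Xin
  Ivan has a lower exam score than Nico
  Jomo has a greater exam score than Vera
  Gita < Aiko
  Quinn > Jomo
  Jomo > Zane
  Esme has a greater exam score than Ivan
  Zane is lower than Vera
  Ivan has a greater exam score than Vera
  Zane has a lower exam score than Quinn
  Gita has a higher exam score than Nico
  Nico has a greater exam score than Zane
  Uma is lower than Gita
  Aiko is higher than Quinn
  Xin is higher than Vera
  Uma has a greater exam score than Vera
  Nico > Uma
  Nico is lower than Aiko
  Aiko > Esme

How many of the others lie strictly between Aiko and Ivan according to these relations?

4

The relations place Ivan below Aiko. An element lies strictly between them when it is forced above Ivan and also forced below Aiko.
Above Ivan: {Esme, Nico, Gita, Quinn, Xin}. Below Aiko: {Zane, Vera, Uma, Jomo, Esme, Nico, Gita, Quinn}.
Intersection: {Esme, Nico, Gita, Quinn} — 4.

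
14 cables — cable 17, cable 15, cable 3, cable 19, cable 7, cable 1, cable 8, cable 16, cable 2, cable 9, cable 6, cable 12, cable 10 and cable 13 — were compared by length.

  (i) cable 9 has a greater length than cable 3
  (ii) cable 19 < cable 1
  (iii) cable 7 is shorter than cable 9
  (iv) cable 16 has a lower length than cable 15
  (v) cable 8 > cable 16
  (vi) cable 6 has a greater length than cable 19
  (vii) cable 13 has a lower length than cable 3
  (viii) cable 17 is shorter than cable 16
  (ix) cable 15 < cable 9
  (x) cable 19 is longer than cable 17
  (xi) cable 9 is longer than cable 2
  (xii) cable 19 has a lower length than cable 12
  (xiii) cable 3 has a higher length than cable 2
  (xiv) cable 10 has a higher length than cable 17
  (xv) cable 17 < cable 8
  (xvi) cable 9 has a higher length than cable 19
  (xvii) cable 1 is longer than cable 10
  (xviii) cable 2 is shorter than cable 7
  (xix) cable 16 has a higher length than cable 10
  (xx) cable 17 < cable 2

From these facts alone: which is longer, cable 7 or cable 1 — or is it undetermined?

Following every chain through cable 1: below cable 1 we get cable 17, cable 19, cable 10.
cable 7 is not reached, and no chain runs the other way from cable 7 to cable 1.
So the given relations leave the order of cable 1 and cable 7 undetermined.

undetermined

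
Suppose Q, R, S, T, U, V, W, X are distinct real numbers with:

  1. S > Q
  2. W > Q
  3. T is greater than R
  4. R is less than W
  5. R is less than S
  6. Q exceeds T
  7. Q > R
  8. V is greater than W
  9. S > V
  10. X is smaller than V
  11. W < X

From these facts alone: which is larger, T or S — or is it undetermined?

S

Link the given pairs in sequence: T < Q; Q < W; W < V; V < S.
Chaining these gives T < Q < W < V < S.
So S is larger.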